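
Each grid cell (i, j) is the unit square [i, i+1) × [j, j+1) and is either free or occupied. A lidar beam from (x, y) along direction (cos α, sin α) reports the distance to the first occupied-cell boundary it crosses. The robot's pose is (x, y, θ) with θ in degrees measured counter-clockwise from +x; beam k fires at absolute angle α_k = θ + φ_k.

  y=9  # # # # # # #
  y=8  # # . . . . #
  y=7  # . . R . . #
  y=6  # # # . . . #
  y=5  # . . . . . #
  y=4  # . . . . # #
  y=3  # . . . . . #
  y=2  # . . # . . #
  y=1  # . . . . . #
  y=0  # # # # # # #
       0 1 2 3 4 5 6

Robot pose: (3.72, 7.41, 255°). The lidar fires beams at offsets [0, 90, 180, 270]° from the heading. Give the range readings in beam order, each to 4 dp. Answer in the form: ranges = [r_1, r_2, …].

ranges = [6.6361, 2.3604, 1.6461, 2.2796]

beam 1: φ=0°, α=255°
  direction (-0.2588, -0.9659); cell (3,7); t to first gridline: x 2.7819, y 0.4245 (then +3.8637 / +1.0353)
    (3,6) via y @ 0.4245
    (3,5) via y @ 1.4597
    (3,4) via y @ 2.4950
    (2,4) via x @ 2.7819
    (2,3) via y @ 3.5303
    (2,2) via y @ 4.5656
    (2,1) via y @ 5.6008
    (2,0) via y @ 6.6361  # hit
  → r_1 = 6.6361
beam 2: φ=90°, α=345°
  direction (0.9659, -0.2588); cell (3,7); t to first gridline: x 0.2899, y 1.5841 (then +1.0353 / +3.8637)
    (4,7) via x @ 0.2899
    (5,7) via x @ 1.3252
    (5,6) via y @ 1.5841
    (6,6) via x @ 2.3604  # hit
  → r_2 = 2.3604
beam 3: φ=180°, α=75°
  direction (0.2588, 0.9659); cell (3,7); t to first gridline: x 1.0818, y 0.6108 (then +3.8637 / +1.0353)
    (3,8) via y @ 0.6108
    (4,8) via x @ 1.0818
    (4,9) via y @ 1.6461  # hit
  → r_3 = 1.6461
beam 4: φ=270°, α=165°
  direction (-0.9659, 0.2588); cell (3,7); t to first gridline: x 0.7454, y 2.2796 (then +1.0353 / +3.8637)
    (2,7) via x @ 0.7454
    (1,7) via x @ 1.7807
    (1,8) via y @ 2.2796  # hit
  → r_4 = 2.2796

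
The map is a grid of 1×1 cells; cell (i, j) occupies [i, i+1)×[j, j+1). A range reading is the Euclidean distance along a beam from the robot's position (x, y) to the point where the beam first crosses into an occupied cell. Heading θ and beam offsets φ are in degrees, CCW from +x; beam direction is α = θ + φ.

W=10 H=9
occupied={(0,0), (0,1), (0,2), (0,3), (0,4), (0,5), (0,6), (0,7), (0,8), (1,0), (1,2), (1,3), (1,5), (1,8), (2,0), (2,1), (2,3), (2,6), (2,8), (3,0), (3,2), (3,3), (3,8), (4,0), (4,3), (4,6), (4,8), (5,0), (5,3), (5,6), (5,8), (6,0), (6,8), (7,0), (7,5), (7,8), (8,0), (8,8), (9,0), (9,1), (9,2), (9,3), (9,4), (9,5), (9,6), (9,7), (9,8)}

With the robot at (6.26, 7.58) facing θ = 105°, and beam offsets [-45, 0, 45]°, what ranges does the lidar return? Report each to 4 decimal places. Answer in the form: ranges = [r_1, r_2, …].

ranges = [0.4850, 0.4348, 0.8400]

beam 1: φ=-45°, α=60°
  cosα=0.5000 sinα=0.8660 | (6,7) | tMaxX 1.4800 tMaxY 0.4850 | tΔX 2.0000 tΔY 1.1547
    t=0.4850 [y] (6,8) — stop
  → r_1 = 0.4850
beam 2: φ=0°, α=105°
  cosα=-0.2588 sinα=0.9659 | (6,7) | tMaxX 1.0046 tMaxY 0.4348 | tΔX 3.8637 tΔY 1.0353
    t=0.4348 [y] (6,8) — stop
  → r_2 = 0.4348
beam 3: φ=45°, α=150°
  cosα=-0.8660 sinα=0.5000 | (6,7) | tMaxX 0.3002 tMaxY 0.8400 | tΔX 1.1547 tΔY 2.0000
    t=0.3002 [x] (5,7)
    t=0.8400 [y] (5,8) — stop
  → r_3 = 0.8400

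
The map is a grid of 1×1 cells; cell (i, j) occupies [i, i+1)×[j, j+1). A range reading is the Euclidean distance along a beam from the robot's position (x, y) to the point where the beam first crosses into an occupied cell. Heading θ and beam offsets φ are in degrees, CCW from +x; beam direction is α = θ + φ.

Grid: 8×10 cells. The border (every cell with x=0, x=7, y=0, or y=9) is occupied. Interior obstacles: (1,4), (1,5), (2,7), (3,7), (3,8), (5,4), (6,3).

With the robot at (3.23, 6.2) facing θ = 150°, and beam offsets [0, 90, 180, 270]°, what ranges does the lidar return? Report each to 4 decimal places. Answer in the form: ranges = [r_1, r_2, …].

beam 1: φ=0°, α=150°
  dir = (cos 150°, sin 150°) = (-0.8660, 0.5000); from cell (3,6)
  next x-line at t=0.2656, next y-line at t=1.6000; Δt_x=1.1547, Δt_y=2.0000
    x: enter (2,6) at t=0.2656
    x: enter (1,6) at t=1.4203
    y: enter (1,7) at t=1.6000
    x: enter (0,7) at t=2.5750 ← occupied
  → r_1 = 2.5750
beam 2: φ=90°, α=240°
  dir = (cos 240°, sin 240°) = (-0.5000, -0.8660); from cell (3,6)
  next x-line at t=0.4600, next y-line at t=0.2309; Δt_x=2.0000, Δt_y=1.1547
    y: enter (3,5) at t=0.2309
    x: enter (2,5) at t=0.4600
    y: enter (2,4) at t=1.3856
    x: enter (1,4) at t=2.4600 ← occupied
  → r_2 = 2.4600
beam 3: φ=180°, α=330°
  dir = (cos 330°, sin 330°) = (0.8660, -0.5000); from cell (3,6)
  next x-line at t=0.8891, next y-line at t=0.4000; Δt_x=1.1547, Δt_y=2.0000
    y: enter (3,5) at t=0.4000
    x: enter (4,5) at t=0.8891
    x: enter (5,5) at t=2.0438
    y: enter (5,4) at t=2.4000 ← occupied
  → r_3 = 2.4000
beam 4: φ=270°, α=60°
  dir = (cos 60°, sin 60°) = (0.5000, 0.8660); from cell (3,6)
  next x-line at t=1.5400, next y-line at t=0.9238; Δt_x=2.0000, Δt_y=1.1547
    y: enter (3,7) at t=0.9238 ← occupied
  → r_4 = 0.9238

ranges = [2.5750, 2.4600, 2.4000, 0.9238]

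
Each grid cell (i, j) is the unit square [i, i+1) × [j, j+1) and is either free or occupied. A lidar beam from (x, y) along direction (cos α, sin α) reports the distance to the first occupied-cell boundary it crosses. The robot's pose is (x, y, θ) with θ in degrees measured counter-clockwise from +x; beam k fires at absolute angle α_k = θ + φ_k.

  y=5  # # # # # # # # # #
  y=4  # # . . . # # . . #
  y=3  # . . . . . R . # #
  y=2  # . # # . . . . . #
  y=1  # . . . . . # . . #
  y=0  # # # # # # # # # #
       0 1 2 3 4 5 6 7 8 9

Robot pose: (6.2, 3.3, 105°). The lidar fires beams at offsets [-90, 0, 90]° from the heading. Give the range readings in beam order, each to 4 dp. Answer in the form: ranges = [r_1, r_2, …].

beam 1: φ=-90°, α=15°
  cosα=0.9659 sinα=0.2588 | (6,3) | tMaxX 0.8282 tMaxY 2.7046 | tΔX 1.0353 tΔY 3.8637
    t=0.8282 [x] (7,3)
    t=1.8635 [x] (8,3) — stop
  → r_1 = 1.8635
beam 2: φ=0°, α=105°
  cosα=-0.2588 sinα=0.9659 | (6,3) | tMaxX 0.7727 tMaxY 0.7247 | tΔX 3.8637 tΔY 1.0353
    t=0.7247 [y] (6,4) — stop
  → r_2 = 0.7247
beam 3: φ=90°, α=195°
  cosα=-0.9659 sinα=-0.2588 | (6,3) | tMaxX 0.2071 tMaxY 1.1591 | tΔX 1.0353 tΔY 3.8637
    t=0.2071 [x] (5,3)
    t=1.1591 [y] (5,2)
    t=1.2423 [x] (4,2)
    t=2.2776 [x] (3,2) — stop
  → r_3 = 2.2776

ranges = [1.8635, 0.7247, 2.2776]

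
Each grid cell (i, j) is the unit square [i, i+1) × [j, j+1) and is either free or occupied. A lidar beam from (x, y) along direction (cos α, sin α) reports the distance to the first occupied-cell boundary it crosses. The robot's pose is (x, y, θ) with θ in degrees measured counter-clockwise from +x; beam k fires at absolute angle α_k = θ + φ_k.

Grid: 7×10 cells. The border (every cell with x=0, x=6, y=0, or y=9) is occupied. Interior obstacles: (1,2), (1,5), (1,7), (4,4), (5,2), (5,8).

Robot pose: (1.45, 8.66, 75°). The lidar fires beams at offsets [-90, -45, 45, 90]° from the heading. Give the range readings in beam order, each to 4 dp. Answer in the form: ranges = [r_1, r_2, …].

ranges = [4.7105, 0.6800, 0.3926, 0.4659]

beam 1: φ=-90°, α=345°
  direction (0.9659, -0.2588); cell (1,8); t to first gridline: x 0.5694, y 2.5500 (then +1.0353 / +3.8637)
    (2,8) via x @ 0.5694
    (3,8) via x @ 1.6047
    (3,7) via y @ 2.5500
    (4,7) via x @ 2.6400
    (5,7) via x @ 3.6752
    (6,7) via x @ 4.7105  # hit
  → r_1 = 4.7105
beam 2: φ=-45°, α=30°
  direction (0.8660, 0.5000); cell (1,8); t to first gridline: x 0.6351, y 0.6800 (then +1.1547 / +2.0000)
    (2,8) via x @ 0.6351
    (2,9) via y @ 0.6800  # hit
  → r_2 = 0.6800
beam 3: φ=45°, α=120°
  direction (-0.5000, 0.8660); cell (1,8); t to first gridline: x 0.9000, y 0.3926 (then +2.0000 / +1.1547)
    (1,9) via y @ 0.3926  # hit
  → r_3 = 0.3926
beam 4: φ=90°, α=165°
  direction (-0.9659, 0.2588); cell (1,8); t to first gridline: x 0.4659, y 1.3137 (then +1.0353 / +3.8637)
    (0,8) via x @ 0.4659  # hit
  → r_4 = 0.4659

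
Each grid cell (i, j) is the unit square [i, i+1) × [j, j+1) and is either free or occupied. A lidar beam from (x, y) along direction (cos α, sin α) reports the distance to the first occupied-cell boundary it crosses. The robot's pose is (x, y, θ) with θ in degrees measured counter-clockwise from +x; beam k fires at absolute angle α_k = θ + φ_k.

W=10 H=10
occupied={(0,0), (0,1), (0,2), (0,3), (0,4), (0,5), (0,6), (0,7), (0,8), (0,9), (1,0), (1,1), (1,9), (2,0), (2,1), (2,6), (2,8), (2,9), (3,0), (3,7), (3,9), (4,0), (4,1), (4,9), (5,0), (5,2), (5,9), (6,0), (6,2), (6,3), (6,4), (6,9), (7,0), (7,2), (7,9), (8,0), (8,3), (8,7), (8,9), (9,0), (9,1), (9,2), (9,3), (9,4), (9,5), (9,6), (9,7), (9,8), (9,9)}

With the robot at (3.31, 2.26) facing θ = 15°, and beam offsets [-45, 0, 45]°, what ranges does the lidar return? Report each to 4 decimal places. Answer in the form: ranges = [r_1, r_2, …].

beam 1: φ=-45°, α=330°
  cosα=0.8660 sinα=-0.5000 | (3,2) | tMaxX 0.7967 tMaxY 0.5200 | tΔX 1.1547 tΔY 2.0000
    t=0.5200 [y] (3,1)
    t=0.7967 [x] (4,1) — stop
  → r_1 = 0.7967
beam 2: φ=0°, α=15°
  cosα=0.9659 sinα=0.2588 | (3,2) | tMaxX 0.7143 tMaxY 2.8591 | tΔX 1.0353 tΔY 3.8637
    t=0.7143 [x] (4,2)
    t=1.7496 [x] (5,2) — stop
  → r_2 = 1.7496
beam 3: φ=45°, α=60°
  cosα=0.5000 sinα=0.8660 | (3,2) | tMaxX 1.3800 tMaxY 0.8545 | tΔX 2.0000 tΔY 1.1547
    t=0.8545 [y] (3,3)
    t=1.3800 [x] (4,3)
    t=2.0092 [y] (4,4)
    t=3.1639 [y] (4,5)
    t=3.3800 [x] (5,5)
    t=4.3186 [y] (5,6)
    t=5.3800 [x] (6,6)
    t=5.4733 [y] (6,7)
    t=6.6280 [y] (6,8)
    t=7.3800 [x] (7,8)
    t=7.7827 [y] (7,9) — stop
  → r_3 = 7.7827

ranges = [0.7967, 1.7496, 7.7827]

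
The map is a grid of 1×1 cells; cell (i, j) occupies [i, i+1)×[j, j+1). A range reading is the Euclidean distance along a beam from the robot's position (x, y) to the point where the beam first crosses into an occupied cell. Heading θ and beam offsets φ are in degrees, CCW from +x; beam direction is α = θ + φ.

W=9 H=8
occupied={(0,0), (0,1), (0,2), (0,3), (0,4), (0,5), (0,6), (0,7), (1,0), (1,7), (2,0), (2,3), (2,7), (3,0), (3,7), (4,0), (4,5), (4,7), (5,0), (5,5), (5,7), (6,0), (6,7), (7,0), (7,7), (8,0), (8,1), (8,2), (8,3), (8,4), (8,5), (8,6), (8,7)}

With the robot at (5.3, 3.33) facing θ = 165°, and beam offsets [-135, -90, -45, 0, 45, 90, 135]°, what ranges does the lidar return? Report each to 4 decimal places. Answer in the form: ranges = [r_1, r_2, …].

ranges = [3.1177, 1.7289, 1.9283, 2.3811, 4.6600, 2.4122, 2.6905]

beam 1: φ=-135°, α=30°
  dir = (cos 30°, sin 30°) = (0.8660, 0.5000); from cell (5,3)
  next x-line at t=0.8083, next y-line at t=1.3400; Δt_x=1.1547, Δt_y=2.0000
    x: enter (6,3) at t=0.8083
    y: enter (6,4) at t=1.3400
    x: enter (7,4) at t=1.9630
    x: enter (8,4) at t=3.1177 ← occupied
  → r_1 = 3.1177
beam 2: φ=-90°, α=75°
  dir = (cos 75°, sin 75°) = (0.2588, 0.9659); from cell (5,3)
  next x-line at t=2.7046, next y-line at t=0.6936; Δt_x=3.8637, Δt_y=1.0353
    y: enter (5,4) at t=0.6936
    y: enter (5,5) at t=1.7289 ← occupied
  → r_2 = 1.7289
beam 3: φ=-45°, α=120°
  dir = (cos 120°, sin 120°) = (-0.5000, 0.8660); from cell (5,3)
  next x-line at t=0.6000, next y-line at t=0.7736; Δt_x=2.0000, Δt_y=1.1547
    x: enter (4,3) at t=0.6000
    y: enter (4,4) at t=0.7736
    y: enter (4,5) at t=1.9283 ← occupied
  → r_3 = 1.9283
beam 4: φ=0°, α=165°
  dir = (cos 165°, sin 165°) = (-0.9659, 0.2588); from cell (5,3)
  next x-line at t=0.3106, next y-line at t=2.5887; Δt_x=1.0353, Δt_y=3.8637
    x: enter (4,3) at t=0.3106
    x: enter (3,3) at t=1.3459
    x: enter (2,3) at t=2.3811 ← occupied
  → r_4 = 2.3811
beam 5: φ=45°, α=210°
  dir = (cos 210°, sin 210°) = (-0.8660, -0.5000); from cell (5,3)
  next x-line at t=0.3464, next y-line at t=0.6600; Δt_x=1.1547, Δt_y=2.0000
    x: enter (4,3) at t=0.3464
    y: enter (4,2) at t=0.6600
    x: enter (3,2) at t=1.5011
    x: enter (2,2) at t=2.6558
    y: enter (2,1) at t=2.6600
    x: enter (1,1) at t=3.8105
    y: enter (1,0) at t=4.6600 ← occupied
  → r_5 = 4.6600
beam 6: φ=90°, α=255°
  dir = (cos 255°, sin 255°) = (-0.2588, -0.9659); from cell (5,3)
  next x-line at t=1.1591, next y-line at t=0.3416; Δt_x=3.8637, Δt_y=1.0353
    y: enter (5,2) at t=0.3416
    x: enter (4,2) at t=1.1591
    y: enter (4,1) at t=1.3769
    y: enter (4,0) at t=2.4122 ← occupied
  → r_6 = 2.4122
beam 7: φ=135°, α=300°
  dir = (cos 300°, sin 300°) = (0.5000, -0.8660); from cell (5,3)
  next x-line at t=1.4000, next y-line at t=0.3811; Δt_x=2.0000, Δt_y=1.1547
    y: enter (5,2) at t=0.3811
    x: enter (6,2) at t=1.4000
    y: enter (6,1) at t=1.5358
    y: enter (6,0) at t=2.6905 ← occupied
  → r_7 = 2.6905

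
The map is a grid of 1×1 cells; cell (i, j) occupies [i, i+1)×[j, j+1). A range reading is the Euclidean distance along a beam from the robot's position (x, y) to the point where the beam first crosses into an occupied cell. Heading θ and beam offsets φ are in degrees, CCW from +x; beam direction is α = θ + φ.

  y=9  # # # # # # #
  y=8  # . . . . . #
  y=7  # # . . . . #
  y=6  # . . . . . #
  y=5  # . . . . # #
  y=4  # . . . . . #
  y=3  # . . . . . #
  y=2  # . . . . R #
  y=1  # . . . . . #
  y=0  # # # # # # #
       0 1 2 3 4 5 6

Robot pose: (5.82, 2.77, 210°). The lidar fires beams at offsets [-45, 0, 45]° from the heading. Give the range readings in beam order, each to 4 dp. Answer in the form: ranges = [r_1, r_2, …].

ranges = [4.9900, 3.5400, 1.8324]

beam 1: φ=-45°, α=165°
  d=(-0.9659,0.2588)  start (5,2)  tX=0.8489 tY=0.8887  stride 1/|dx|=1.0353 1/|dy|=3.8637
    cross x-line → (4,2), t=0.8489
    cross y-line → (4,3), t=0.8887
    cross x-line → (3,3), t=1.8842
    cross x-line → (2,3), t=2.9195
    cross x-line → (1,3), t=3.9548
    cross y-line → (1,4), t=4.7524
    cross x-line → (0,4), t=4.9900 (wall)
  → r_1 = 4.9900
beam 2: φ=0°, α=210°
  d=(-0.8660,-0.5000)  start (5,2)  tX=0.9469 tY=1.5400  stride 1/|dx|=1.1547 1/|dy|=2.0000
    cross x-line → (4,2), t=0.9469
    cross y-line → (4,1), t=1.5400
    cross x-line → (3,1), t=2.1016
    cross x-line → (2,1), t=3.2563
    cross y-line → (2,0), t=3.5400 (wall)
  → r_2 = 3.5400
beam 3: φ=45°, α=255°
  d=(-0.2588,-0.9659)  start (5,2)  tX=3.1682 tY=0.7972  stride 1/|dx|=3.8637 1/|dy|=1.0353
    cross y-line → (5,1), t=0.7972
    cross y-line → (5,0), t=1.8324 (wall)
  → r_3 = 1.8324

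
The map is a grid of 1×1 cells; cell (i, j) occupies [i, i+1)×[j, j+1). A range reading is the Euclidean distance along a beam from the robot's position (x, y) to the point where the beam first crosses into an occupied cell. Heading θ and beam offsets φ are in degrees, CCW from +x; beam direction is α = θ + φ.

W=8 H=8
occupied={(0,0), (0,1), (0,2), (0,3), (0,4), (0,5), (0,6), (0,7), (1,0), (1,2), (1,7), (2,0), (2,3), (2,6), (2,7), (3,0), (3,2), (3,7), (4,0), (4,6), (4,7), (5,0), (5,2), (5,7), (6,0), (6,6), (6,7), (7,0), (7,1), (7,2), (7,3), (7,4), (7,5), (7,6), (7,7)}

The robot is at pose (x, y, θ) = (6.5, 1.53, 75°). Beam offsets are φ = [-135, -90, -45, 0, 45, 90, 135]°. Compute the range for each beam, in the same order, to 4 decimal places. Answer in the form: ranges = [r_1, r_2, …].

ranges = [0.6120, 0.5176, 0.5774, 1.9319, 1.0000, 2.5882, 1.0600]

beam 1: φ=-135°, α=300°
  dir = (cos 300°, sin 300°) = (0.5000, -0.8660); from cell (6,1)
  next x-line at t=1.0000, next y-line at t=0.6120; Δt_x=2.0000, Δt_y=1.1547
    y: enter (6,0) at t=0.6120 ← occupied
  → r_1 = 0.6120
beam 2: φ=-90°, α=345°
  dir = (cos 345°, sin 345°) = (0.9659, -0.2588); from cell (6,1)
  next x-line at t=0.5176, next y-line at t=2.0478; Δt_x=1.0353, Δt_y=3.8637
    x: enter (7,1) at t=0.5176 ← occupied
  → r_2 = 0.5176
beam 3: φ=-45°, α=30°
  dir = (cos 30°, sin 30°) = (0.8660, 0.5000); from cell (6,1)
  next x-line at t=0.5774, next y-line at t=0.9400; Δt_x=1.1547, Δt_y=2.0000
    x: enter (7,1) at t=0.5774 ← occupied
  → r_3 = 0.5774
beam 4: φ=0°, α=75°
  dir = (cos 75°, sin 75°) = (0.2588, 0.9659); from cell (6,1)
  next x-line at t=1.9319, next y-line at t=0.4866; Δt_x=3.8637, Δt_y=1.0353
    y: enter (6,2) at t=0.4866
    y: enter (6,3) at t=1.5219
    x: enter (7,3) at t=1.9319 ← occupied
  → r_4 = 1.9319
beam 5: φ=45°, α=120°
  dir = (cos 120°, sin 120°) = (-0.5000, 0.8660); from cell (6,1)
  next x-line at t=1.0000, next y-line at t=0.5427; Δt_x=2.0000, Δt_y=1.1547
    y: enter (6,2) at t=0.5427
    x: enter (5,2) at t=1.0000 ← occupied
  → r_5 = 1.0000
beam 6: φ=90°, α=165°
  dir = (cos 165°, sin 165°) = (-0.9659, 0.2588); from cell (6,1)
  next x-line at t=0.5176, next y-line at t=1.8159; Δt_x=1.0353, Δt_y=3.8637
    x: enter (5,1) at t=0.5176
    x: enter (4,1) at t=1.5529
    y: enter (4,2) at t=1.8159
    x: enter (3,2) at t=2.5882 ← occupied
  → r_6 = 2.5882
beam 7: φ=135°, α=210°
  dir = (cos 210°, sin 210°) = (-0.8660, -0.5000); from cell (6,1)
  next x-line at t=0.5774, next y-line at t=1.0600; Δt_x=1.1547, Δt_y=2.0000
    x: enter (5,1) at t=0.5774
    y: enter (5,0) at t=1.0600 ← occupied
  → r_7 = 1.0600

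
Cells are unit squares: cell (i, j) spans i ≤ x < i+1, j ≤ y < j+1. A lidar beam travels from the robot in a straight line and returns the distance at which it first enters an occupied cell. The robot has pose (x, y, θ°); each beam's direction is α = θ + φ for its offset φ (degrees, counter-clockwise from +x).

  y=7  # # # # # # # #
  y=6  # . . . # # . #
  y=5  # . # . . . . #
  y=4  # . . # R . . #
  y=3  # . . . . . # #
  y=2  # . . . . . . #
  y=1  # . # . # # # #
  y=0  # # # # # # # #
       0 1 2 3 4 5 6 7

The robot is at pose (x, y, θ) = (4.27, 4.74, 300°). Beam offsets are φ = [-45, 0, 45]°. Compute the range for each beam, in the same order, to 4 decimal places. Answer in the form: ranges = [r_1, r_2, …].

beam 1: φ=-45°, α=255°
  direction (-0.2588, -0.9659); cell (4,4); t to first gridline: x 1.0432, y 0.7661 (then +3.8637 / +1.0353)
    (4,3) via y @ 0.7661
    (3,3) via x @ 1.0432
    (3,2) via y @ 1.8014
    (3,1) via y @ 2.8367
    (3,0) via y @ 3.8719  # hit
  → r_1 = 3.8719
beam 2: φ=0°, α=300°
  direction (0.5000, -0.8660); cell (4,4); t to first gridline: x 1.4600, y 0.8545 (then +2.0000 / +1.1547)
    (4,3) via y @ 0.8545
    (5,3) via x @ 1.4600
    (5,2) via y @ 2.0092
    (5,1) via y @ 3.1639  # hit
  → r_2 = 3.1639
beam 3: φ=45°, α=345°
  direction (0.9659, -0.2588); cell (4,4); t to first gridline: x 0.7558, y 2.8591 (then +1.0353 / +3.8637)
    (5,4) via x @ 0.7558
    (6,4) via x @ 1.7910
    (7,4) via x @ 2.8263  # hit
  → r_3 = 2.8263

ranges = [3.8719, 3.1639, 2.8263]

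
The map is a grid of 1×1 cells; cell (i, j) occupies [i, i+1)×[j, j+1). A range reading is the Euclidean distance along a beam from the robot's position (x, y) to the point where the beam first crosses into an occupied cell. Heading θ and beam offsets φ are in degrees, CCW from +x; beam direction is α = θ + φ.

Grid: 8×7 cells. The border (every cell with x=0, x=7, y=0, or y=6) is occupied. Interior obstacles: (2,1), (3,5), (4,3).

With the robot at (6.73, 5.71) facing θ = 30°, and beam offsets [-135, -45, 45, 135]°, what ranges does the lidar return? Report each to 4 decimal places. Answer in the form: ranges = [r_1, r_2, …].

beam 1: φ=-135°, α=255°
  direction (-0.2588, -0.9659); cell (6,5); t to first gridline: x 2.8205, y 0.7350 (then +3.8637 / +1.0353)
    (6,4) via y @ 0.7350
    (6,3) via y @ 1.7703
    (6,2) via y @ 2.8056
    (5,2) via x @ 2.8205
    (5,1) via y @ 3.8409
    (5,0) via y @ 4.8762  # hit
  → r_1 = 4.8762
beam 2: φ=-45°, α=345°
  direction (0.9659, -0.2588); cell (6,5); t to first gridline: x 0.2795, y 2.7432 (then +1.0353 / +3.8637)
    (7,5) via x @ 0.2795  # hit
  → r_2 = 0.2795
beam 3: φ=45°, α=75°
  direction (0.2588, 0.9659); cell (6,5); t to first gridline: x 1.0432, y 0.3002 (then +3.8637 / +1.0353)
    (6,6) via y @ 0.3002  # hit
  → r_3 = 0.3002
beam 4: φ=135°, α=165°
  direction (-0.9659, 0.2588); cell (6,5); t to first gridline: x 0.7558, y 1.1205 (then +1.0353 / +3.8637)
    (5,5) via x @ 0.7558
    (5,6) via y @ 1.1205  # hit
  → r_4 = 1.1205

ranges = [4.8762, 0.2795, 0.3002, 1.1205]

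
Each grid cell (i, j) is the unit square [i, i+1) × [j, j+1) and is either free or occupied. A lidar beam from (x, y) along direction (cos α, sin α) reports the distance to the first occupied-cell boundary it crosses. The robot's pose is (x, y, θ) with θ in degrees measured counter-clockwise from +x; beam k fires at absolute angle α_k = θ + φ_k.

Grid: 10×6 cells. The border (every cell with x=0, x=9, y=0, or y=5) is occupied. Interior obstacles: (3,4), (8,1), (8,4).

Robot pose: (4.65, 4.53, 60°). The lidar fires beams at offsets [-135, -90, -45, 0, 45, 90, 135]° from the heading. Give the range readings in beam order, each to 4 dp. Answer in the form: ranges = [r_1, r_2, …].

ranges = [3.6545, 5.0229, 1.8159, 0.5427, 0.4866, 0.7506, 0.6729]

beam 1: φ=-135°, α=285°
  d=(0.2588,-0.9659)  start (4,4)  tX=1.3523 tY=0.5487  stride 1/|dx|=3.8637 1/|dy|=1.0353
    cross y-line → (4,3), t=0.5487
    cross x-line → (5,3), t=1.3523
    cross y-line → (5,2), t=1.5840
    cross y-line → (5,1), t=2.6192
    cross y-line → (5,0), t=3.6545 (wall)
  → r_1 = 3.6545
beam 2: φ=-90°, α=330°
  d=(0.8660,-0.5000)  start (4,4)  tX=0.4041 tY=1.0600  stride 1/|dx|=1.1547 1/|dy|=2.0000
    cross x-line → (5,4), t=0.4041
    cross y-line → (5,3), t=1.0600
    cross x-line → (6,3), t=1.5588
    cross x-line → (7,3), t=2.7135
    cross y-line → (7,2), t=3.0600
    cross x-line → (8,2), t=3.8682
    cross x-line → (9,2), t=5.0229 (wall)
  → r_2 = 5.0229
beam 3: φ=-45°, α=15°
  d=(0.9659,0.2588)  start (4,4)  tX=0.3623 tY=1.8159  stride 1/|dx|=1.0353 1/|dy|=3.8637
    cross x-line → (5,4), t=0.3623
    cross x-line → (6,4), t=1.3976
    cross y-line → (6,5), t=1.8159 (wall)
  → r_3 = 1.8159
beam 4: φ=0°, α=60°
  d=(0.5000,0.8660)  start (4,4)  tX=0.7000 tY=0.5427  stride 1/|dx|=2.0000 1/|dy|=1.1547
    cross y-line → (4,5), t=0.5427 (wall)
  → r_4 = 0.5427
beam 5: φ=45°, α=105°
  d=(-0.2588,0.9659)  start (4,4)  tX=2.5114 tY=0.4866  stride 1/|dx|=3.8637 1/|dy|=1.0353
    cross y-line → (4,5), t=0.4866 (wall)
  → r_5 = 0.4866
beam 6: φ=90°, α=150°
  d=(-0.8660,0.5000)  start (4,4)  tX=0.7506 tY=0.9400  stride 1/|dx|=1.1547 1/|dy|=2.0000
    cross x-line → (3,4), t=0.7506 (wall)
  → r_6 = 0.7506
beam 7: φ=135°, α=195°
  d=(-0.9659,-0.2588)  start (4,4)  tX=0.6729 tY=2.0478  stride 1/|dx|=1.0353 1/|dy|=3.8637
    cross x-line → (3,4), t=0.6729 (wall)
  → r_7 = 0.6729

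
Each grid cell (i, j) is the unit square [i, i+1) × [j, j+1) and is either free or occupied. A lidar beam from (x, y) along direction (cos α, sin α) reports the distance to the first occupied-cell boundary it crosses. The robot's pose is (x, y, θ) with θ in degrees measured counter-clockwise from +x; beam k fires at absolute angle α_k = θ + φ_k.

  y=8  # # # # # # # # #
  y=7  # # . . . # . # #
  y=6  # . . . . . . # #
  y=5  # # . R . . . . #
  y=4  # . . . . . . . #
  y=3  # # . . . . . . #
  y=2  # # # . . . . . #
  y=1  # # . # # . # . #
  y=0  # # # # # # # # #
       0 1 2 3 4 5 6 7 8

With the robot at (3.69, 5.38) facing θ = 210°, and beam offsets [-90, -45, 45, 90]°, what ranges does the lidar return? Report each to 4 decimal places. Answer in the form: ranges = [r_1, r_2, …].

ranges = [3.0253, 1.7496, 2.6660, 4.6200]

beam 1: φ=-90°, α=120°
  direction (-0.5000, 0.8660); cell (3,5); t to first gridline: x 1.3800, y 0.7159 (then +2.0000 / +1.1547)
    (3,6) via y @ 0.7159
    (2,6) via x @ 1.3800
    (2,7) via y @ 1.8706
    (2,8) via y @ 3.0253  # hit
  → r_1 = 3.0253
beam 2: φ=-45°, α=165°
  direction (-0.9659, 0.2588); cell (3,5); t to first gridline: x 0.7143, y 2.3955 (then +1.0353 / +3.8637)
    (2,5) via x @ 0.7143
    (1,5) via x @ 1.7496  # hit
  → r_2 = 1.7496
beam 3: φ=45°, α=255°
  direction (-0.2588, -0.9659); cell (3,5); t to first gridline: x 2.6660, y 0.3934 (then +3.8637 / +1.0353)
    (3,4) via y @ 0.3934
    (3,3) via y @ 1.4287
    (3,2) via y @ 2.4640
    (2,2) via x @ 2.6660  # hit
  → r_3 = 2.6660
beam 4: φ=90°, α=300°
  direction (0.5000, -0.8660); cell (3,5); t to first gridline: x 0.6200, y 0.4388 (then +2.0000 / +1.1547)
    (3,4) via y @ 0.4388
    (4,4) via x @ 0.6200
    (4,3) via y @ 1.5935
    (5,3) via x @ 2.6200
    (5,2) via y @ 2.7482
    (5,1) via y @ 3.9029
    (6,1) via x @ 4.6200  # hit
  → r_4 = 4.6200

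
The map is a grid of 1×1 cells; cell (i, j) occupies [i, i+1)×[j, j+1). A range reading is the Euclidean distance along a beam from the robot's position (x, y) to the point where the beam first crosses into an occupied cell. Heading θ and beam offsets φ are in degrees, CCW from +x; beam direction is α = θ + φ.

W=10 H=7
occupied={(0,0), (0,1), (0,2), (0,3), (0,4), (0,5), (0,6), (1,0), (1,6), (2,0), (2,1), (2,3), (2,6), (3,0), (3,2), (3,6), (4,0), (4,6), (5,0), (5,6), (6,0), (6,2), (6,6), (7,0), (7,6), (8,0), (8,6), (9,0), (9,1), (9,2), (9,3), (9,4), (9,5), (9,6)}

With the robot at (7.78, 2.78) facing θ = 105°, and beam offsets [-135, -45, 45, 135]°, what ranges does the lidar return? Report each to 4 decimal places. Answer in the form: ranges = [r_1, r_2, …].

beam 1: φ=-135°, α=330°
  cosα=0.8660 sinα=-0.5000 | (7,2) | tMaxX 0.2540 tMaxY 1.5600 | tΔX 1.1547 tΔY 2.0000
    t=0.2540 [x] (8,2)
    t=1.4087 [x] (9,2) — stop
  → r_1 = 1.4087
beam 2: φ=-45°, α=60°
  cosα=0.5000 sinα=0.8660 | (7,2) | tMaxX 0.4400 tMaxY 0.2540 | tΔX 2.0000 tΔY 1.1547
    t=0.2540 [y] (7,3)
    t=0.4400 [x] (8,3)
    t=1.4087 [y] (8,4)
    t=2.4400 [x] (9,4) — stop
  → r_2 = 2.4400
beam 3: φ=45°, α=150°
  cosα=-0.8660 sinα=0.5000 | (7,2) | tMaxX 0.9007 tMaxY 0.4400 | tΔX 1.1547 tΔY 2.0000
    t=0.4400 [y] (7,3)
    t=0.9007 [x] (6,3)
    t=2.0554 [x] (5,3)
    t=2.4400 [y] (5,4)
    t=3.2101 [x] (4,4)
    t=4.3648 [x] (3,4)
    t=4.4400 [y] (3,5)
    t=5.5195 [x] (2,5)
    t=6.4400 [y] (2,6) — stop
  → r_3 = 6.4400
beam 4: φ=135°, α=240°
  cosα=-0.5000 sinα=-0.8660 | (7,2) | tMaxX 1.5600 tMaxY 0.9007 | tΔX 2.0000 tΔY 1.1547
    t=0.9007 [y] (7,1)
    t=1.5600 [x] (6,1)
    t=2.0554 [y] (6,0) — stop
  → r_4 = 2.0554

ranges = [1.4087, 2.4400, 6.4400, 2.0554]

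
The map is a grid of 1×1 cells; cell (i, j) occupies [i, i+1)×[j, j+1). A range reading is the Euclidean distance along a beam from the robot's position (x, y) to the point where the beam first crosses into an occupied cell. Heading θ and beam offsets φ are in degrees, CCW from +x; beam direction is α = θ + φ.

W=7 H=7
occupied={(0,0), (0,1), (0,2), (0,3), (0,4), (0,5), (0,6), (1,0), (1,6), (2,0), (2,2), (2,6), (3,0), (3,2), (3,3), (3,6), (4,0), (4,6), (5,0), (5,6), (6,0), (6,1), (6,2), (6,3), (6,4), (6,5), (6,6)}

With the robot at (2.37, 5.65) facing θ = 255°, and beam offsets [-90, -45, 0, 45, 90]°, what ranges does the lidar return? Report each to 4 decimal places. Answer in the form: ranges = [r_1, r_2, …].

ranges = [1.3523, 1.5819, 4.8140, 1.9053, 3.7581]

beam 1: φ=-90°, α=165°
  cosα=-0.9659 sinα=0.2588 | (2,5) | tMaxX 0.3831 tMaxY 1.3523 | tΔX 1.0353 tΔY 3.8637
    t=0.3831 [x] (1,5)
    t=1.3523 [y] (1,6) — stop
  → r_1 = 1.3523
beam 2: φ=-45°, α=210°
  cosα=-0.8660 sinα=-0.5000 | (2,5) | tMaxX 0.4272 tMaxY 1.3000 | tΔX 1.1547 tΔY 2.0000
    t=0.4272 [x] (1,5)
    t=1.3000 [y] (1,4)
    t=1.5819 [x] (0,4) — stop
  → r_2 = 1.5819
beam 3: φ=0°, α=255°
  cosα=-0.2588 sinα=-0.9659 | (2,5) | tMaxX 1.4296 tMaxY 0.6729 | tΔX 3.8637 tΔY 1.0353
    t=0.6729 [y] (2,4)
    t=1.4296 [x] (1,4)
    t=1.7082 [y] (1,3)
    t=2.7435 [y] (1,2)
    t=3.7788 [y] (1,1)
    t=4.8140 [y] (1,0) — stop
  → r_3 = 4.8140
beam 4: φ=45°, α=300°
  cosα=0.5000 sinα=-0.8660 | (2,5) | tMaxX 1.2600 tMaxY 0.7506 | tΔX 2.0000 tΔY 1.1547
    t=0.7506 [y] (2,4)
    t=1.2600 [x] (3,4)
    t=1.9053 [y] (3,3) — stop
  → r_4 = 1.9053
beam 5: φ=90°, α=345°
  cosα=0.9659 sinα=-0.2588 | (2,5) | tMaxX 0.6522 tMaxY 2.5114 | tΔX 1.0353 tΔY 3.8637
    t=0.6522 [x] (3,5)
    t=1.6875 [x] (4,5)
    t=2.5114 [y] (4,4)
    t=2.7228 [x] (5,4)
    t=3.7581 [x] (6,4) — stop
  → r_5 = 3.7581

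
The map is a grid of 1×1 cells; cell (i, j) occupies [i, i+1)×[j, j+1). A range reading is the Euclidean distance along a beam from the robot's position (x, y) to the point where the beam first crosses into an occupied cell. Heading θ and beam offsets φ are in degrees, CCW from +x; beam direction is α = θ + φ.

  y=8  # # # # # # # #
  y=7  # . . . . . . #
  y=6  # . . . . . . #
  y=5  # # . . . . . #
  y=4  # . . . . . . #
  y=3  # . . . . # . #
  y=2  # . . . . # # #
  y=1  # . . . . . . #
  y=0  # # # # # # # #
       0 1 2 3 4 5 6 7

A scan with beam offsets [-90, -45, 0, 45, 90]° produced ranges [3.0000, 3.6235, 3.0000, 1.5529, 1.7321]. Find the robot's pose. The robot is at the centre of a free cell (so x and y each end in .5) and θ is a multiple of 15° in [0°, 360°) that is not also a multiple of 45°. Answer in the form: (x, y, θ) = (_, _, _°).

Enumerate (i+0.5, j+0.5, θ) over the 38 free cells and 16 admissible headings. For each, cast all 5 beams and compare to the given ranges.
  (5.5, 5.5, 195°): beam 1 = 2.5882 ≠ 3.0000 ✗
  (4.5, 3.5, 30°): beam 1 = 1.0000 ≠ 3.0000 ✗
  (2.5, 5.5, 15°): beam 1 = 4.6587 ≠ 3.0000 ✗
  (6.5, 3.5, 120°): beam 1 = 0.5774 ≠ 3.0000 ✗
  …
  (3.5, 6.5, 30°): r_1=3.0000, r_2=3.6235, r_3=3.0000, r_4=1.5529, r_5=1.7321 — all match ✓
Only this pose fits every beam.

(x, y, θ) = (3.5, 6.5, 30°)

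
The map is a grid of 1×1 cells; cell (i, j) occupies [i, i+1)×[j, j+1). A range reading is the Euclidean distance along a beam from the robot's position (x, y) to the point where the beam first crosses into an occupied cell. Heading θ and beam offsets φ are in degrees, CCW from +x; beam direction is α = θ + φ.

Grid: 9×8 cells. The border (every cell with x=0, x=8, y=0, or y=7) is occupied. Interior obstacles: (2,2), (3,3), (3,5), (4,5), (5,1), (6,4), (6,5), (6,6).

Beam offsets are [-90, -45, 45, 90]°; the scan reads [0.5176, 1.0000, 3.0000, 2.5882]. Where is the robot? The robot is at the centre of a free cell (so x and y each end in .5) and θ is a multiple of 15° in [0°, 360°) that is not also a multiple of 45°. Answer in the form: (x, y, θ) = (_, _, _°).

Candidates: 34 free-cell centres × 16 headings = 544 poses. Raycast each; keep the one whose scan matches to 4 dp.
  (5.5, 4.5, 240°): beam 1 = 1.0000 ≠ 0.5176 ✗
  (4.5, 3.5, 210°): beam 1 = 1.7321 ≠ 0.5176 ✗
  (1.5, 5.5, 165°): beam 1 = 1.5529 ≠ 0.5176 ✗
  (5.5, 2.5, 300°): beam 1 = 3.0000 ≠ 0.5176 ✗
  (7.5, 6.5, 210°): beam 1 = 0.5774 ≠ 0.5176 ✗
  …
  (2.5, 6.5, 195°): r_1=0.5176, r_2=1.0000, r_3=3.0000, r_4=2.5882 — all match ✓
No second candidate reproduces the full scan.

(x, y, θ) = (2.5, 6.5, 195°)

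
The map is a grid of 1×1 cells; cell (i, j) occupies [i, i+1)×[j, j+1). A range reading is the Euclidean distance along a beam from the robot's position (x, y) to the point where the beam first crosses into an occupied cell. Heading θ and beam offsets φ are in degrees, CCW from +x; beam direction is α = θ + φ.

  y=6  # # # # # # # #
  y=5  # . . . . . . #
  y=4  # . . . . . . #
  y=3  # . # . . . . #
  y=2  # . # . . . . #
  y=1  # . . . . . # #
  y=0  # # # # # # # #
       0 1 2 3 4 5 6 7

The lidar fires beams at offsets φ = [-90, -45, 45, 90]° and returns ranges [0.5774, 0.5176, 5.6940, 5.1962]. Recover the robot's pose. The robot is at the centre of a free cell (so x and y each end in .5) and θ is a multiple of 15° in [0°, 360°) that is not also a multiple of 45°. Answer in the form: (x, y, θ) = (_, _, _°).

(x, y, θ) = (6.5, 5.5, 150°)

The pose lattice has 27·16 = 432 candidates. Test each by forward raycasting.
  (4.5, 2.5, 345°): beam 1 = 1.5529 ≠ 0.5774 ✗
  (2.5, 1.5, 120°): beam 1 = 5.1962 ≠ 0.5774 ✗
  (2.5, 1.5, 210°): beam 2 = 1.5529 ≠ 0.5176 ✗
  (3.5, 3.5, 15°): beam 1 = 2.5882 ≠ 0.5774 ✗
  …
  (6.5, 5.5, 150°): r_1=0.5774, r_2=0.5176, r_3=5.6940, r_4=5.1962 — all match ✓
No second candidate reproduces the full scan.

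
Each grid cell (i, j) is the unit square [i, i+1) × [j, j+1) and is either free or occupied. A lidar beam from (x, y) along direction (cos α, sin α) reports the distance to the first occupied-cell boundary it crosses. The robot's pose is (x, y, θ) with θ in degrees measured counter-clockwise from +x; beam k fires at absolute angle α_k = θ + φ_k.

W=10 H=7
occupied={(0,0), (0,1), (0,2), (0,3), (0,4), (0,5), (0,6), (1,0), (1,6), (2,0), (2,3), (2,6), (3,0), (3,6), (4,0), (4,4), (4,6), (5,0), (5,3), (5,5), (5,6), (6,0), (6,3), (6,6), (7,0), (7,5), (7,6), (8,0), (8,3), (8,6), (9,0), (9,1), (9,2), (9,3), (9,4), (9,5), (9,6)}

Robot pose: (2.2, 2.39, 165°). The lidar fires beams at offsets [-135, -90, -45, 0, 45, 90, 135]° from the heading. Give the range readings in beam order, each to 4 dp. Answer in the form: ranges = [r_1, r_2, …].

beam 1: φ=-135°, α=30°
  d=(0.8660,0.5000)  start (2,2)  tX=0.9238 tY=1.2200  stride 1/|dx|=1.1547 1/|dy|=2.0000
    cross x-line → (3,2), t=0.9238
    cross y-line → (3,3), t=1.2200
    cross x-line → (4,3), t=2.0785
    cross y-line → (4,4), t=3.2200 (wall)
  → r_1 = 3.2200
beam 2: φ=-90°, α=75°
  d=(0.2588,0.9659)  start (2,2)  tX=3.0910 tY=0.6315  stride 1/|dx|=3.8637 1/|dy|=1.0353
    cross y-line → (2,3), t=0.6315 (wall)
  → r_2 = 0.6315
beam 3: φ=-45°, α=120°
  d=(-0.5000,0.8660)  start (2,2)  tX=0.4000 tY=0.7044  stride 1/|dx|=2.0000 1/|dy|=1.1547
    cross x-line → (1,2), t=0.4000
    cross y-line → (1,3), t=0.7044
    cross y-line → (1,4), t=1.8591
    cross x-line → (0,4), t=2.4000 (wall)
  → r_3 = 2.4000
beam 4: φ=0°, α=165°
  d=(-0.9659,0.2588)  start (2,2)  tX=0.2071 tY=2.3569  stride 1/|dx|=1.0353 1/|dy|=3.8637
    cross x-line → (1,2), t=0.2071
    cross x-line → (0,2), t=1.2423 (wall)
  → r_4 = 1.2423
beam 5: φ=45°, α=210°
  d=(-0.8660,-0.5000)  start (2,2)  tX=0.2309 tY=0.7800  stride 1/|dx|=1.1547 1/|dy|=2.0000
    cross x-line → (1,2), t=0.2309
    cross y-line → (1,1), t=0.7800
    cross x-line → (0,1), t=1.3856 (wall)
  → r_5 = 1.3856
beam 6: φ=90°, α=255°
  d=(-0.2588,-0.9659)  start (2,2)  tX=0.7727 tY=0.4038  stride 1/|dx|=3.8637 1/|dy|=1.0353
    cross y-line → (2,1), t=0.4038
    cross x-line → (1,1), t=0.7727
    cross y-line → (1,0), t=1.4390 (wall)
  → r_6 = 1.4390
beam 7: φ=135°, α=300°
  d=(0.5000,-0.8660)  start (2,2)  tX=1.6000 tY=0.4503  stride 1/|dx|=2.0000 1/|dy|=1.1547
    cross y-line → (2,1), t=0.4503
    cross x-line → (3,1), t=1.6000
    cross y-line → (3,0), t=1.6050 (wall)
  → r_7 = 1.6050

ranges = [3.2200, 0.6315, 2.4000, 1.2423, 1.3856, 1.4390, 1.6050]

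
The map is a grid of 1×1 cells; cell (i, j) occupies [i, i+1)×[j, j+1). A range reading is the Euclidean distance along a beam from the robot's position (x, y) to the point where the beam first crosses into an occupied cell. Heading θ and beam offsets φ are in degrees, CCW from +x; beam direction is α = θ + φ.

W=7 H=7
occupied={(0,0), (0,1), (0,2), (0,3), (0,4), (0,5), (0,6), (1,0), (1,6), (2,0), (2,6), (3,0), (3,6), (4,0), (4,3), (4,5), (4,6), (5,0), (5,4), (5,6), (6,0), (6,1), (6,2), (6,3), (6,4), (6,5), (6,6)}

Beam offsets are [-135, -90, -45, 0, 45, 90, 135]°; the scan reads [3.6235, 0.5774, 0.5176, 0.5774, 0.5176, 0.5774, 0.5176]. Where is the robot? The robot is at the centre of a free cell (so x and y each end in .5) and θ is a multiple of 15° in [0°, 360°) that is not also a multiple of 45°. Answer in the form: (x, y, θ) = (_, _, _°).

Enumerate (i+0.5, j+0.5, θ) over the 22 free cells and 16 admissible headings. For each, cast all 7 beams and compare to the given ranges.
  (2.5, 2.5, 105°): beam 1 = 3.0000 ≠ 3.6235 ✗
  (1.5, 2.5, 240°): beam 1 = 1.9319 ≠ 3.6235 ✗
  (2.5, 3.5, 240°): beam 1 = 2.5882 ≠ 3.6235 ✗
  …
  (4.5, 4.5, 330°): r_1=3.6235, r_2=0.5774, r_3=0.5176, r_4=0.5774, r_5=0.5176, r_6=0.5774, r_7=0.5176 — all match ✓
No second candidate reproduces the full scan.

(x, y, θ) = (4.5, 4.5, 330°)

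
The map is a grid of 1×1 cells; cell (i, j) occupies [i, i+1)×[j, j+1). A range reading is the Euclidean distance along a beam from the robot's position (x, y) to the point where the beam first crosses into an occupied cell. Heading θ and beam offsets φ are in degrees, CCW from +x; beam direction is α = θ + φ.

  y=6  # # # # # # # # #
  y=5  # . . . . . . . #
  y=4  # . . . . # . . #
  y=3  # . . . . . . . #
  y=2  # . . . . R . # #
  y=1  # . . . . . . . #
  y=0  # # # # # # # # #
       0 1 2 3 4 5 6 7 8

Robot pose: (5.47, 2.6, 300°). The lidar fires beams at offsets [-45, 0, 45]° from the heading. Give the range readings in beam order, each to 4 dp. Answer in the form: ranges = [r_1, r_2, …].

beam 1: φ=-45°, α=255°
  direction (-0.2588, -0.9659); cell (5,2); t to first gridline: x 1.8159, y 0.6212 (then +3.8637 / +1.0353)
    (5,1) via y @ 0.6212
    (5,0) via y @ 1.6564  # hit
  → r_1 = 1.6564
beam 2: φ=0°, α=300°
  direction (0.5000, -0.8660); cell (5,2); t to first gridline: x 1.0600, y 0.6928 (then +2.0000 / +1.1547)
    (5,1) via y @ 0.6928
    (6,1) via x @ 1.0600
    (6,0) via y @ 1.8475  # hit
  → r_2 = 1.8475
beam 3: φ=45°, α=345°
  direction (0.9659, -0.2588); cell (5,2); t to first gridline: x 0.5487, y 2.3182 (then +1.0353 / +3.8637)
    (6,2) via x @ 0.5487
    (7,2) via x @ 1.5840  # hit
  → r_3 = 1.5840

ranges = [1.6564, 1.8475, 1.5840]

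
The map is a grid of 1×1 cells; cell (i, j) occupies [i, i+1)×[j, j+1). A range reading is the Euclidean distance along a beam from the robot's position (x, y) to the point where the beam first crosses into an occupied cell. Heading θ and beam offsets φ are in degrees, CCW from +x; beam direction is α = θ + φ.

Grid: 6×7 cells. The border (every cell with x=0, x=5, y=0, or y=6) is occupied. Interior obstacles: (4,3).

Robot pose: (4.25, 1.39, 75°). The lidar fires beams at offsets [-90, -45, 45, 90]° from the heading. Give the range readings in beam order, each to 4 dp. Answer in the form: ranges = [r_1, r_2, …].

ranges = [0.7765, 0.8660, 5.3232, 3.3646]

beam 1: φ=-90°, α=345°
  cosα=0.9659 sinα=-0.2588 | (4,1) | tMaxX 0.7765 tMaxY 1.5068 | tΔX 1.0353 tΔY 3.8637
    t=0.7765 [x] (5,1) — stop
  → r_1 = 0.7765
beam 2: φ=-45°, α=30°
  cosα=0.8660 sinα=0.5000 | (4,1) | tMaxX 0.8660 tMaxY 1.2200 | tΔX 1.1547 tΔY 2.0000
    t=0.8660 [x] (5,1) — stop
  → r_2 = 0.8660
beam 3: φ=45°, α=120°
  cosα=-0.5000 sinα=0.8660 | (4,1) | tMaxX 0.5000 tMaxY 0.7044 | tΔX 2.0000 tΔY 1.1547
    t=0.5000 [x] (3,1)
    t=0.7044 [y] (3,2)
    t=1.8591 [y] (3,3)
    t=2.5000 [x] (2,3)
    t=3.0138 [y] (2,4)
    t=4.1685 [y] (2,5)
    t=4.5000 [x] (1,5)
    t=5.3232 [y] (1,6) — stop
  → r_3 = 5.3232
beam 4: φ=90°, α=165°
  cosα=-0.9659 sinα=0.2588 | (4,1) | tMaxX 0.2588 tMaxY 2.3569 | tΔX 1.0353 tΔY 3.8637
    t=0.2588 [x] (3,1)
    t=1.2941 [x] (2,1)
    t=2.3294 [x] (1,1)
    t=2.3569 [y] (1,2)
    t=3.3646 [x] (0,2) — stop
  → r_4 = 3.3646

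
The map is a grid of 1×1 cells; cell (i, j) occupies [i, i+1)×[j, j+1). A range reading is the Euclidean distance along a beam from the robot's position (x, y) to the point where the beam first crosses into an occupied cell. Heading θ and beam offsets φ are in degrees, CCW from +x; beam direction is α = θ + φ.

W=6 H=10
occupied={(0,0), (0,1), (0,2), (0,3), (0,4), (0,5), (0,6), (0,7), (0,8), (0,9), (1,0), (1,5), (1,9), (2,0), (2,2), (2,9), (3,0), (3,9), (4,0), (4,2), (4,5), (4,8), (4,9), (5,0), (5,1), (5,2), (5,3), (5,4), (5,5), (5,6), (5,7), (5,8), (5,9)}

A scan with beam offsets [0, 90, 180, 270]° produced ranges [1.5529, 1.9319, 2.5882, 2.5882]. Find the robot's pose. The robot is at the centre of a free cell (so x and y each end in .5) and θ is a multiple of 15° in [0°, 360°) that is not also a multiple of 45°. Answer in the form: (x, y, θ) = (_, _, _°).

The pose lattice has 27·16 = 432 candidates. Test each by forward raycasting.
  (2.5, 4.5, 330°): beam 1 = 2.8868 ≠ 1.5529 ✗
  (4.5, 3.5, 105°): beam 3 = 0.5176 ≠ 2.5882 ✗
  (1.5, 1.5, 330°): beam 1 = 1.0000 ≠ 1.5529 ✗
  …
  (3.5, 3.5, 345°): r_1=1.5529, r_2=1.9319, r_3=2.5882, r_4=2.5882 — all match ✓
No second candidate reproduces the full scan.

(x, y, θ) = (3.5, 3.5, 345°)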